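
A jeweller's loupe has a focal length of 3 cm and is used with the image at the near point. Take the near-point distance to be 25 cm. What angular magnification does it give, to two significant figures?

9.3

M = 1 + D/f = 1 + 25/3 = 9.333.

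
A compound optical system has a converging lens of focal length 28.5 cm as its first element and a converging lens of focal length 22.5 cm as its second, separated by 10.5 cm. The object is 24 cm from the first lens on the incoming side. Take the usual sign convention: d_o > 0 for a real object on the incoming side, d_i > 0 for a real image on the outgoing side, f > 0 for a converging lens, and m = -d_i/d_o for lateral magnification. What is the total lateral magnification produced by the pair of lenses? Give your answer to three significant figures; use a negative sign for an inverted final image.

-1.02

Applying the thin-lens equation to the first lens, 1/28.5 = 1/24 + 1/d_i1, which gives d_i1 = -152.000 cm.
Its lateral magnification is m_1 = -d_i1/d_o1 = -(-152.000)/24 = 6.3333.
With d_i1 < 0 the first image is virtual and lies on the object side; the object distance for lens 2 is d_o2 = 10.5 - (-152.000) = 162.500 cm.
Applying the thin-lens equation again with f_2 = 22.5 cm and d_o2 = 162.500 cm gives d_i2 = 26.116 cm.
m_2 = -(26.116)/(162.500) = -0.1607.
The system's lateral magnification is m_1 m_2 = (6.3333)(-0.1607) = -1.0179.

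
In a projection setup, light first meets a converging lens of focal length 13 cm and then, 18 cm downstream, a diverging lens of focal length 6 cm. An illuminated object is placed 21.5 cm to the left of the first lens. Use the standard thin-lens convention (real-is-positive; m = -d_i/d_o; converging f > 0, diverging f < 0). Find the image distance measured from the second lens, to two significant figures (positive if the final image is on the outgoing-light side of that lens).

First lens: d_i1 = 1/(1/13 - 1/21.5) = 32.882 cm.
Since 32.882 cm > 18 cm, the first image lies past the second lens and serves as a virtual object: d_o2 = L - d_i1 = -14.882 cm.
Second lens: d_i2 = 1/(1/(-6) - 1/(-14.882)) = -10.053 cm.

-10 cm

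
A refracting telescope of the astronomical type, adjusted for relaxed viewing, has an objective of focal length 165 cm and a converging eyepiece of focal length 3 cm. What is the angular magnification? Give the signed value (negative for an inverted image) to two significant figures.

M = -f_obj/f_eye = -165/(3) = -55.000.

-55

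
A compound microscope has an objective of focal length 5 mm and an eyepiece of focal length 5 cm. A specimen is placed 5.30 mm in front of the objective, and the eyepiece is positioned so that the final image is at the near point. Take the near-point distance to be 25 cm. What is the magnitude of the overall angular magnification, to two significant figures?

100

Convert to cm: f_obj = 5 mm = 0.5 cm; d_o = 5.30 mm = 0.53 cm.
Objective: 1/d_i = 1/f_obj - 1/d_o = 1/0.5 - 1/0.53 = 0.11321 cm^-1, so d_i = 8.833 cm.
m_obj = -d_i/d_o = -8.833/0.53 = -16.667.
Eyepiece angular magnification (image at near point): M_eye = 1 + D/f_e = 1 + 25/5 = 6.000.
Overall M = m_obj x M_eye = (-16.667)(6.000) = -100.00.
|M| = 100.00.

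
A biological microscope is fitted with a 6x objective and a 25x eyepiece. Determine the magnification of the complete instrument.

The overall magnification of a compound microscope is the product of the objective and eyepiece magnifications:
M = M_obj x M_eye = 6 x 25 = 150.

150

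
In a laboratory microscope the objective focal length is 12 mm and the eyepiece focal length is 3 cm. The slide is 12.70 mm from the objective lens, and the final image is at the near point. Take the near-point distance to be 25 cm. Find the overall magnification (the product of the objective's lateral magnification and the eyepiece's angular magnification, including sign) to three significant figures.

-160

Convert to cm: f_obj = 12 mm = 1.2 cm; d_o = 12.70 mm = 1.27 cm.
Objective: 1/d_i = 1/f_obj - 1/d_o = 1/1.2 - 1/1.27 = 0.04593 cm^-1, so d_i = 21.771 cm.
m_obj = -d_i/d_o = -21.771/1.27 = -17.143.
Eyepiece angular magnification (image at near point): M_eye = 1 + D/f_e = 1 + 25/3 = 9.333.
Overall M = m_obj x M_eye = (-17.143)(9.333) = -160.00.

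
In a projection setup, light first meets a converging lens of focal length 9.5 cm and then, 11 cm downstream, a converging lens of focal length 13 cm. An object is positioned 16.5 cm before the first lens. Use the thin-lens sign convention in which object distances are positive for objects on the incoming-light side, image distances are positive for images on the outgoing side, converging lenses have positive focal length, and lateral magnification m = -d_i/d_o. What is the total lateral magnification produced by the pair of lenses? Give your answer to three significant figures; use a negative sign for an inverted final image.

First lens: d_i1 = 1/(1/9.5 - 1/16.5) = 22.393 cm.
m_1 = -(22.393)/16.5 = -1.3571.
This image would form 22.393 cm past lens 1, i.e. 11.393 cm beyond lens 2, so it is a virtual object for lens 2: d_o2 = 11 - 22.393 = -11.393 cm.
Second lens: d_i2 = 1/(1/13 - 1/(-11.393)) = 6.072 cm.
m_2 = -(6.072)/(-11.393) = 0.5329.
Total m = m_1 x m_2 = (-1.3571)(0.5329) = -0.7233.

-0.723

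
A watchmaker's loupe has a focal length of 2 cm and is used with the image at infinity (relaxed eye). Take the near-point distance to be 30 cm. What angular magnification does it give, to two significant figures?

15

M = D/f = 30/2 = 15.000.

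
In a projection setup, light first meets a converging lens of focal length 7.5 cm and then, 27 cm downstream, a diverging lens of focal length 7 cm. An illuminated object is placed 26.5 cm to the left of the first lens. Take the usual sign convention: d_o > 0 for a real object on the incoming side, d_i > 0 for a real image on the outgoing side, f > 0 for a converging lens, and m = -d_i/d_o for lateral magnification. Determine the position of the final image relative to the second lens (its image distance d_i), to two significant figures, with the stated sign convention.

First lens: d_i1 = 1/(1/7.5 - 1/26.5) = 10.461 cm.
Object distance for lens 2: d_o2 = 27 - 10.461 = 16.539 cm.
Second lens: d_i2 = 1/(1/(-7) - 1/(16.539)) = -4.918 cm.

-4.9 cm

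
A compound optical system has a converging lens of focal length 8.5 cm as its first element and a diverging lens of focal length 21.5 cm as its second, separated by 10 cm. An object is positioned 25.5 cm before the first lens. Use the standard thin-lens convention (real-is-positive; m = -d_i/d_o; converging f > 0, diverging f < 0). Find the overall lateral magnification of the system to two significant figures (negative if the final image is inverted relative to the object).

-0.57

Lens 1: 1/d_i1 = 1/f_1 - 1/d_o1 = 1/8.5 - 1/25.5 = 0.07843 cm^-1, so d_i1 = 12.750 cm.
m_1 = -(12.750)/25.5 = -0.5000.
This image would form 12.750 cm past lens 1, i.e. 2.750 cm beyond lens 2, so it is a virtual object for lens 2: d_o2 = 10 - 12.750 = -2.750 cm.
Lens 2: 1/d_i2 = 1/f_2 - 1/d_o2 = 1/(-21.5) - 1/(-2.750) = 0.31712 cm^-1, so d_i2 = 3.153 cm.
m_2 = -(3.153)/(-2.750) = 1.1467.
Overall magnification: m = m_1 m_2 = -0.5733.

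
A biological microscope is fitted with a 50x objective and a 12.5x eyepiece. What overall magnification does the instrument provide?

625

The overall magnification of a compound microscope is the product of the objective and eyepiece magnifications:
M = M_obj x M_eye = 50 x 12.5 = 625.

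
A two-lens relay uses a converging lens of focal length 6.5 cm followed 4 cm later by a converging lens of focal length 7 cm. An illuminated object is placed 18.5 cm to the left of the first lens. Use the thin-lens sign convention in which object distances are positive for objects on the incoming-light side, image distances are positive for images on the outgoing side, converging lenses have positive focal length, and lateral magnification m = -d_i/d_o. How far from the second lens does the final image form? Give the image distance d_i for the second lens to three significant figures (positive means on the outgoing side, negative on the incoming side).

3.24 cm

Applying the thin-lens equation to the first lens, 1/6.5 = 1/18.5 + 1/d_i1, which gives d_i1 = 10.021 cm.
Since 10.021 cm > 4 cm, the first image lies past the second lens and serves as a virtual object: d_o2 = L - d_i1 = -6.021 cm.
Applying the thin-lens equation again with f_2 = 7 cm and d_o2 = -6.021 cm gives d_i2 = 3.237 cm.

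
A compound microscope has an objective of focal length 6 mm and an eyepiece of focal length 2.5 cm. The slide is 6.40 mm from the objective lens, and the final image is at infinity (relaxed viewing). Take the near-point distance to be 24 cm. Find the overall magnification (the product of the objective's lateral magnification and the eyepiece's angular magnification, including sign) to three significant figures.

Convert to cm: f_obj = 6 mm = 0.6 cm; d_o = 6.40 mm = 0.64 cm.
Objective: 1/d_i = 1/f_obj - 1/d_o = 1/0.6 - 1/0.64 = 0.10417 cm^-1, so d_i = 9.600 cm.
m_obj = -d_i/d_o = -9.600/0.64 = -15.000.
Eyepiece angular magnification (image at infinity): M_eye = D/f_e = 24/2.5 = 9.600.
Overall M = m_obj x M_eye = (-15.000)(9.600) = -144.00.

-144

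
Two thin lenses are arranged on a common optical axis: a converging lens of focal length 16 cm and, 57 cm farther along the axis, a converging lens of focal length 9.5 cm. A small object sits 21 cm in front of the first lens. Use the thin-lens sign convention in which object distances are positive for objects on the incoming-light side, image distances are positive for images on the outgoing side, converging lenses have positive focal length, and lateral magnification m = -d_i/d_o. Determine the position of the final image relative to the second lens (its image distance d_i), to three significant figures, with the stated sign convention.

Lens 1: 1/d_i1 = 1/f_1 - 1/d_o1 = 1/16 - 1/21 = 0.01488 cm^-1, so d_i1 = 67.200 cm.
This image would form 67.200 cm past lens 1, i.e. 10.200 cm beyond lens 2, so it is a virtual object for lens 2: d_o2 = 57 - 67.200 = -10.200 cm.
Lens 2: 1/d_i2 = 1/f_2 - 1/d_o2 = 1/9.5 - 1/(-10.200) = 0.20330 cm^-1, so d_i2 = 4.919 cm.

4.92 cm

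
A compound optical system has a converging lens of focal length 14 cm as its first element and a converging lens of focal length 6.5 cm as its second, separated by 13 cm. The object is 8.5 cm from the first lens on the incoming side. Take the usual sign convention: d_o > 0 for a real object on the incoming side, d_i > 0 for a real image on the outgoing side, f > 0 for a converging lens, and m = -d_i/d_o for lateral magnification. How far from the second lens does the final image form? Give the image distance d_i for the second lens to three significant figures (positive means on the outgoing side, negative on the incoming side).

Lens 1: 1/d_i1 = 1/f_1 - 1/d_o1 = 1/14 - 1/8.5 = -0.04622 cm^-1, so d_i1 = -21.636 cm.
The intermediate image is virtual, 21.636 cm to the left of lens 1, so d_o2 = L - d_i1 = 13 - (-21.636) = 34.636 cm.
Lens 2: 1/d_i2 = 1/f_2 - 1/d_o2 = 1/6.5 - 1/(34.636) = 0.12497 cm^-1, so d_i2 = 8.002 cm.

8.00 cm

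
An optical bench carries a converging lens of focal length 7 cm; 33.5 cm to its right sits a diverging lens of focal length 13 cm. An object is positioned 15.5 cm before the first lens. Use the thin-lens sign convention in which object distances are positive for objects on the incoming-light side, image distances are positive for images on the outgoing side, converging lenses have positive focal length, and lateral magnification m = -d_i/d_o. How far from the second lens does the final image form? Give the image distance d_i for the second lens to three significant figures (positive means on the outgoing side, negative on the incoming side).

Applying the thin-lens equation to the first lens, 1/7 = 1/15.5 + 1/d_i1, which gives d_i1 = 12.765 cm.
The intermediate image is 12.765 cm to the right of lens 1, so d_o2 = L - d_i1 = 33.5 - 12.765 = 20.735 cm.
Applying the thin-lens equation again with f_2 = -13 cm and d_o2 = 20.735 cm gives d_i2 = -7.990 cm.

-7.99 cm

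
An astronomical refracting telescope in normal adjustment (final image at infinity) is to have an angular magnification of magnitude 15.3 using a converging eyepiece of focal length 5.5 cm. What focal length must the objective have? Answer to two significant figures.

84 cm

|M| = f_obj/|f_eye|, so f_obj = |M| x |f_eye| = 15.3 x 5.5 = 84.150 cm.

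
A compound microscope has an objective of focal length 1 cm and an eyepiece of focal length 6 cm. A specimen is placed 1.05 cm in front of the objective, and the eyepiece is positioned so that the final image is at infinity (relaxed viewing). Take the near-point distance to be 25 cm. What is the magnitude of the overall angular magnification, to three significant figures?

Objective: 1/d_i = 1/f_obj - 1/d_o = 1/1 - 1/1.05 = 0.04762 cm^-1, so d_i = 21.000 cm.
m_obj = -d_i/d_o = -21.000/1.05 = -20.000.
Eyepiece angular magnification (image at infinity): M_eye = D/f_e = 25/6 = 4.167.
Overall M = m_obj x M_eye = (-20.000)(4.167) = -83.33.
|M| = 83.33.

83.3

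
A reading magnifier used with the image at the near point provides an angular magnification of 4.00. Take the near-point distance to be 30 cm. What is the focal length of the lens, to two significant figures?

For the image at the near point, M = 1 + D/f.
f = D/(M - 1) = 30/(4.0 - 1) = 10.000 cm.

10 cm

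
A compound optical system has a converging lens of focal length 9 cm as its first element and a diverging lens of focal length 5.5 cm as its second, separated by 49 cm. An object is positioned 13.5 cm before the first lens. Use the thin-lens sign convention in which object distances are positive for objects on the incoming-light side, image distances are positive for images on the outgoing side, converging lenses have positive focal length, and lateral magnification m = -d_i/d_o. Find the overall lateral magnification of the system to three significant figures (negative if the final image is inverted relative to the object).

-0.400

First lens: d_i1 = 1/(1/9 - 1/13.5) = 27.000 cm.
m_1 = -(27.000)/13.5 = -2.0000.
The intermediate image is 27.000 cm to the right of lens 1, so d_o2 = L - d_i1 = 49 - 27.000 = 22.000 cm.
Second lens: d_i2 = 1/(1/(-5.5) - 1/(22.000)) = -4.400 cm.
m_2 = -(-4.400)/(22.000) = 0.2000.
The system's lateral magnification is m_1 m_2 = (-2.0000)(0.2000) = -0.4000.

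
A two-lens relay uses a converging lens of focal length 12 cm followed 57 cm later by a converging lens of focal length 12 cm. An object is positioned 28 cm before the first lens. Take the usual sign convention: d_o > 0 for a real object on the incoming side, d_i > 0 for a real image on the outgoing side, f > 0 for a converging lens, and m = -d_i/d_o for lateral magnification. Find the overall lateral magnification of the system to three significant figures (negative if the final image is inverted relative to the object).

Lens 1: 1/d_i1 = 1/f_1 - 1/d_o1 = 1/12 - 1/28 = 0.04762 cm^-1, so d_i1 = 21.000 cm.
m_1 = -(21.000)/28 = -0.7500.
That image sits 36.000 cm in front of the second lens, so d_o2 = 36.000 cm.
Lens 2: 1/d_i2 = 1/f_2 - 1/d_o2 = 1/12 - 1/(36.000) = 0.05556 cm^-1, so d_i2 = 18.000 cm.
m_2 = -(18.000)/(36.000) = -0.5000.
Overall magnification: m = m_1 m_2 = 0.3750.

0.375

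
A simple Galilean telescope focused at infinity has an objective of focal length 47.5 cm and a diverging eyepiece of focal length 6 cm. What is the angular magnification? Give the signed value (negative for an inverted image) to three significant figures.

M = -f_obj/f_eye = -47.5/(-6) = 7.917.

7.92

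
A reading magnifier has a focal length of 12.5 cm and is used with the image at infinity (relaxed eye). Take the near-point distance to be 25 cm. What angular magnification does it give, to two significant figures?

M = D/f = 25/12.5 = 2.000.

2.0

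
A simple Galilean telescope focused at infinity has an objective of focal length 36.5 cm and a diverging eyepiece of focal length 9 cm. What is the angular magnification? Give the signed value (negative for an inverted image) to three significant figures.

4.06

M = -f_obj/f_eye = -36.5/(-9) = 4.056.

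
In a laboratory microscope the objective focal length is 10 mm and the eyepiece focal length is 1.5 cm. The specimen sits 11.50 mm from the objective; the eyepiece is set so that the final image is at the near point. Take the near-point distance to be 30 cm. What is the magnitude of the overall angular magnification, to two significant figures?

140

Convert to cm: f_obj = 10 mm = 1 cm; d_o = 11.50 mm = 1.15 cm.
Objective: 1/d_i = 1/f_obj - 1/d_o = 1/1 - 1/1.15 = 0.13043 cm^-1, so d_i = 7.667 cm.
m_obj = -d_i/d_o = -7.667/1.15 = -6.667.
Eyepiece angular magnification (image at near point): M_eye = 1 + D/f_e = 1 + 30/1.5 = 21.000.
Overall M = m_obj x M_eye = (-6.667)(21.000) = -140.00.
|M| = 140.00.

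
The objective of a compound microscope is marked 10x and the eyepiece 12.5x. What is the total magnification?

The overall magnification of a compound microscope is the product of the objective and eyepiece magnifications:
M = M_obj x M_eye = 10 x 12.5 = 125.

125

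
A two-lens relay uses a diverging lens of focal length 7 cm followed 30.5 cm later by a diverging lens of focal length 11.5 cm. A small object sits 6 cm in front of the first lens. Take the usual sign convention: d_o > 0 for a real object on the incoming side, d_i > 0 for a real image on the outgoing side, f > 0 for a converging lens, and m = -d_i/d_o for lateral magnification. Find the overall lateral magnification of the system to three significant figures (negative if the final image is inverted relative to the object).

0.137

Applying the thin-lens equation to the first lens, 1/(-7) = 1/6 + 1/d_i1, which gives d_i1 = -3.231 cm.
Its lateral magnification is m_1 = -d_i1/d_o1 = -(-3.231)/6 = 0.5385.
The intermediate image is virtual, 3.231 cm to the left of lens 1, so d_o2 = L - d_i1 = 30.5 - (-3.231) = 33.731 cm.
Applying the thin-lens equation again with f_2 = -11.5 cm and d_o2 = 33.731 cm gives d_i2 = -8.576 cm.
m_2 = -(-8.576)/(33.731) = 0.2543.
Overall magnification: m = m_1 m_2 = 0.1369.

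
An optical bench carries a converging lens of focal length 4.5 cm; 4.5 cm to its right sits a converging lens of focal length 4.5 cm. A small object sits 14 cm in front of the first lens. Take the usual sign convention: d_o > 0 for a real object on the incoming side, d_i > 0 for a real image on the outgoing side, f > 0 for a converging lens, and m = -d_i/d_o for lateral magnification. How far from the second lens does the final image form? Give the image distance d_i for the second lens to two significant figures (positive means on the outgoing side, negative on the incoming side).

1.4 cm

First lens: d_i1 = 1/(1/4.5 - 1/14) = 6.632 cm.
This image would form 6.632 cm past lens 1, i.e. 2.132 cm beyond lens 2, so it is a virtual object for lens 2: d_o2 = 4.5 - 6.632 = -2.132 cm.
Second lens: d_i2 = 1/(1/4.5 - 1/(-2.132)) = 1.446 cm.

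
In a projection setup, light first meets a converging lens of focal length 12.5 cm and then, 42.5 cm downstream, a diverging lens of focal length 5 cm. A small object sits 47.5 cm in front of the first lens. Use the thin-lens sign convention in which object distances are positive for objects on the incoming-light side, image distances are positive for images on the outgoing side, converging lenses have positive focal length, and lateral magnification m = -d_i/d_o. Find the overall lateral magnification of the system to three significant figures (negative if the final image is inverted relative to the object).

Lens 1: 1/d_i1 = 1/f_1 - 1/d_o1 = 1/12.5 - 1/47.5 = 0.05895 cm^-1, so d_i1 = 16.964 cm.
m_1 = -(16.964)/47.5 = -0.3571.
That image sits 25.536 cm in front of the second lens, so d_o2 = 25.536 cm.
Lens 2: 1/d_i2 = 1/f_2 - 1/d_o2 = 1/(-5) - 1/(25.536) = -0.23916 cm^-1, so d_i2 = -4.181 cm.
m_2 = -(-4.181)/(25.536) = 0.1637.
Overall magnification: m = m_1 m_2 = -0.0585.

-0.0585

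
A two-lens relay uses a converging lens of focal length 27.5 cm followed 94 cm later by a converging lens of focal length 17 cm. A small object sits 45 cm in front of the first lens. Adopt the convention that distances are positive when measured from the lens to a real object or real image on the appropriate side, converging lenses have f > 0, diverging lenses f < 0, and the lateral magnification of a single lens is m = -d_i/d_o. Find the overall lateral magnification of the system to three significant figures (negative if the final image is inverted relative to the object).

4.25

First lens: d_i1 = 1/(1/27.5 - 1/45) = 70.714 cm.
m_1 = -(70.714)/45 = -1.5714.
The intermediate image is 70.714 cm to the right of lens 1, so d_o2 = L - d_i1 = 94 - 70.714 = 23.286 cm.
Second lens: d_i2 = 1/(1/17 - 1/(23.286)) = 62.977 cm.
m_2 = -(62.977)/(23.286) = -2.7045.
Overall magnification: m = m_1 m_2 = 4.2500.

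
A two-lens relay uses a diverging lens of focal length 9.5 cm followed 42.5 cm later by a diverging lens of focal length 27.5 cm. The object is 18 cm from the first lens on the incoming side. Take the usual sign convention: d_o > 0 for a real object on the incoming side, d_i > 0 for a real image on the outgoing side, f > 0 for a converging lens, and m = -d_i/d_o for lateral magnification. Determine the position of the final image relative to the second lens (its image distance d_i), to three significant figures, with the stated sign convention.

-17.6 cm

Lens 1: 1/d_i1 = 1/f_1 - 1/d_o1 = 1/(-9.5) - 1/18 = -0.16082 cm^-1, so d_i1 = -6.218 cm.
With d_i1 < 0 the first image is virtual and lies on the object side; the object distance for lens 2 is d_o2 = 42.5 - (-6.218) = 48.718 cm.
Lens 2: 1/d_i2 = 1/f_2 - 1/d_o2 = 1/(-27.5) - 1/(48.718) = -0.05689 cm^-1, so d_i2 = -17.578 cm.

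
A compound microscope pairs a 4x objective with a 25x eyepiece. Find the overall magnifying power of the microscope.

100

The overall magnification of a compound microscope is the product of the objective and eyepiece magnifications:
M = M_obj x M_eye = 4 x 25 = 100.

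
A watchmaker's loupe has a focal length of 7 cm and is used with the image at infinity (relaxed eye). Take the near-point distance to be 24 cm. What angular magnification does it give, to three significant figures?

M = D/f = 24/7 = 3.429.

3.43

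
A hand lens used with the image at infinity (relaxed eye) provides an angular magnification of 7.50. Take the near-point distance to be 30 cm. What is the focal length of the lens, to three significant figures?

For the image at infinity, M = D/f.
f = D/M = 30/7.5 = 4.000 cm.

4.00 cm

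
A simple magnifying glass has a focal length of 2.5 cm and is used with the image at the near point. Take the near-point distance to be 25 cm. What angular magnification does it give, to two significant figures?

11

M = 1 + D/f = 1 + 25/2.5 = 11.000.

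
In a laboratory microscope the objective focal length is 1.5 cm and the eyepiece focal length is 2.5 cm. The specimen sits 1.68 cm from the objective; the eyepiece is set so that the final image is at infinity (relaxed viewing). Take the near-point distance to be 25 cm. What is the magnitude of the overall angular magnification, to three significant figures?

83.3

Objective: 1/d_i = 1/f_obj - 1/d_o = 1/1.5 - 1/1.68 = 0.07143 cm^-1, so d_i = 14.000 cm.
m_obj = -d_i/d_o = -14.000/1.68 = -8.333.
Eyepiece angular magnification (image at infinity): M_eye = D/f_e = 25/2.5 = 10.000.
Overall M = m_obj x M_eye = (-8.333)(10.000) = -83.33.
|M| = 83.33.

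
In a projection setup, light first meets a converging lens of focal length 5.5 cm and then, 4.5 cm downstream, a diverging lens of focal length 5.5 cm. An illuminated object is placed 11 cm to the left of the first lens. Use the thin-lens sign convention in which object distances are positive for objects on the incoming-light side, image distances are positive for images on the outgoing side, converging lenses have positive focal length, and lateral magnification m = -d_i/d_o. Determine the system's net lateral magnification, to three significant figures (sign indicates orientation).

5.50

First lens: d_i1 = 1/(1/5.5 - 1/11) = 11.000 cm.
m_1 = -(11.000)/11 = -1.0000.
Since 11.000 cm > 4.5 cm, the first image lies past the second lens and serves as a virtual object: d_o2 = L - d_i1 = -6.500 cm.
Second lens: d_i2 = 1/(1/(-5.5) - 1/(-6.500)) = -35.750 cm.
m_2 = -(-35.750)/(-6.500) = -5.5000.
Overall magnification: m = m_1 m_2 = 5.5000.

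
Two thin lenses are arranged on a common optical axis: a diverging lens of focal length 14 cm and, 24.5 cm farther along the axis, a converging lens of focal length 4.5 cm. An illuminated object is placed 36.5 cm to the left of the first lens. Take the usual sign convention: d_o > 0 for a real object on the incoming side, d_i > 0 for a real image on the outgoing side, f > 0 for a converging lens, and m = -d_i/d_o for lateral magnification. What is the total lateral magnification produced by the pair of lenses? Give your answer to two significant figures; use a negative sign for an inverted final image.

-0.041

Lens 1: 1/d_i1 = 1/f_1 - 1/d_o1 = 1/(-14) - 1/36.5 = -0.09883 cm^-1, so d_i1 = -10.119 cm.
m_1 = -(-10.119)/36.5 = 0.2772.
The intermediate image is virtual, 10.119 cm to the left of lens 1, so d_o2 = L - d_i1 = 24.5 - (-10.119) = 34.619 cm.
Lens 2: 1/d_i2 = 1/f_2 - 1/d_o2 = 1/4.5 - 1/(34.619) = 0.19334 cm^-1, so d_i2 = 5.172 cm.
m_2 = -(5.172)/(34.619) = -0.1494.
Overall magnification: m = m_1 m_2 = -0.0414.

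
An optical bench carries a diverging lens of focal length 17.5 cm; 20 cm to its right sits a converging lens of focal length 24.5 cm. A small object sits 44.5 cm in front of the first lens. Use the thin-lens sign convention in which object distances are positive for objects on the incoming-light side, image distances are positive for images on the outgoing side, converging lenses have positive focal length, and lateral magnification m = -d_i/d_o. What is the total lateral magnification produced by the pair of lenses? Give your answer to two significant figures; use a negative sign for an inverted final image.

-0.86

Lens 1: 1/d_i1 = 1/f_1 - 1/d_o1 = 1/(-17.5) - 1/44.5 = -0.07961 cm^-1, so d_i1 = -12.560 cm.
m_1 = -(-12.560)/44.5 = 0.2823.
With d_i1 < 0 the first image is virtual and lies on the object side; the object distance for lens 2 is d_o2 = 20 - (-12.560) = 32.560 cm.
Lens 2: 1/d_i2 = 1/f_2 - 1/d_o2 = 1/24.5 - 1/(32.560) = 0.01010 cm^-1, so d_i2 = 98.968 cm.
m_2 = -(98.968)/(32.560) = -3.0395.
Overall magnification: m = m_1 m_2 = -0.8579.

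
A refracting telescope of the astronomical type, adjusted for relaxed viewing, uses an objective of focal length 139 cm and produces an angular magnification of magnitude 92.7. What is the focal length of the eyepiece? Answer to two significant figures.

1.5 cm

|M| = f_obj/f_eye, so f_eye = f_obj/|M| = 139/92.7 = 1.499 cm.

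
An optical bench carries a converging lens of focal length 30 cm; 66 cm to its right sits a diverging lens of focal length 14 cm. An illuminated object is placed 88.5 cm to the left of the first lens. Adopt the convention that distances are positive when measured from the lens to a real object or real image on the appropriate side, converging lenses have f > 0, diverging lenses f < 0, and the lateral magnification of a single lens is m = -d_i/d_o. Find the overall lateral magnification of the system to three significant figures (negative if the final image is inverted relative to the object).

-0.207

First lens: d_i1 = 1/(1/30 - 1/88.5) = 45.385 cm.
m_1 = -(45.385)/88.5 = -0.5128.
Object distance for lens 2: d_o2 = 66 - 45.385 = 20.615 cm.
Second lens: d_i2 = 1/(1/(-14) - 1/(20.615)) = -8.338 cm.
m_2 = -(-8.338)/(20.615) = 0.4044.
Overall magnification: m = m_1 m_2 = -0.2074.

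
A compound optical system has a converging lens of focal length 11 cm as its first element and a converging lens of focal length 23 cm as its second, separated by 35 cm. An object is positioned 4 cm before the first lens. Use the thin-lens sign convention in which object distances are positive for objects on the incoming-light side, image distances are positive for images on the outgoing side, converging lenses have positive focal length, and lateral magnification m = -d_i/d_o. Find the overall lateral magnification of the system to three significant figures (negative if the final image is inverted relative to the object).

-1.98

Lens 1: 1/d_i1 = 1/f_1 - 1/d_o1 = 1/11 - 1/4 = -0.15909 cm^-1, so d_i1 = -6.286 cm.
m_1 = -(-6.286)/4 = 1.5714.
The intermediate image is virtual, 6.286 cm to the left of lens 1, so d_o2 = L - d_i1 = 35 - (-6.286) = 41.286 cm.
Lens 2: 1/d_i2 = 1/f_2 - 1/d_o2 = 1/23 - 1/(41.286) = 0.01926 cm^-1, so d_i2 = 51.930 cm.
m_2 = -(51.930)/(41.286) = -1.2578.
Total m = m_1 x m_2 = (1.5714)(-1.2578) = -1.9766.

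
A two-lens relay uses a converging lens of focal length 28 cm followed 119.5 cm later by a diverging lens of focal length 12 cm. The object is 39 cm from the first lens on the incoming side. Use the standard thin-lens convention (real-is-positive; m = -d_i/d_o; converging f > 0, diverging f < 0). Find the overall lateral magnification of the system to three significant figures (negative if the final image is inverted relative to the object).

-0.948

Applying the thin-lens equation to the first lens, 1/28 = 1/39 + 1/d_i1, which gives d_i1 = 99.273 cm.
Its lateral magnification is m_1 = -d_i1/d_o1 = -(99.273)/39 = -2.5455.
The intermediate image is 99.273 cm to the right of lens 1, so d_o2 = L - d_i1 = 119.5 - 99.273 = 20.227 cm.
Applying the thin-lens equation again with f_2 = -12 cm and d_o2 = 20.227 cm gives d_i2 = -7.532 cm.
m_2 = -(-7.532)/(20.227) = 0.3724.
Total m = m_1 x m_2 = (-2.5455)(0.3724) = -0.9478.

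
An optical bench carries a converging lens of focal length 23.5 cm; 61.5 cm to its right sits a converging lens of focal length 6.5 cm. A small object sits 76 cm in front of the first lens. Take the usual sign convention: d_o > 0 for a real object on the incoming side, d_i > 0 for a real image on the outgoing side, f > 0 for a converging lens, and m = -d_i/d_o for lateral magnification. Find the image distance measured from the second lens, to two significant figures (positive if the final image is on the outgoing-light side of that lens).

Lens 1: 1/d_i1 = 1/f_1 - 1/d_o1 = 1/23.5 - 1/76 = 0.02940 cm^-1, so d_i1 = 34.019 cm.
That image sits 27.481 cm in front of the second lens, so d_o2 = 27.481 cm.
Lens 2: 1/d_i2 = 1/f_2 - 1/d_o2 = 1/6.5 - 1/(27.481) = 0.11746 cm^-1, so d_i2 = 8.514 cm.

8.5 cm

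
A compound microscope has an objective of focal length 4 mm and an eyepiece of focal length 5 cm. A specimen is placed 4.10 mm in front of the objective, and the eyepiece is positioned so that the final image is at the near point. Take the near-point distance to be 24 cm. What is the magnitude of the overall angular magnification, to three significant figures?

232

Convert to cm: f_obj = 4 mm = 0.4 cm; d_o = 4.10 mm = 0.41 cm.
Objective: 1/d_i = 1/f_obj - 1/d_o = 1/0.4 - 1/0.41 = 0.06098 cm^-1, so d_i = 16.400 cm.
m_obj = -d_i/d_o = -16.400/0.41 = -40.000.
Eyepiece angular magnification (image at near point): M_eye = 1 + D/f_e = 1 + 24/5 = 5.800.
Overall M = m_obj x M_eye = (-40.000)(5.800) = -232.00.
|M| = 232.00.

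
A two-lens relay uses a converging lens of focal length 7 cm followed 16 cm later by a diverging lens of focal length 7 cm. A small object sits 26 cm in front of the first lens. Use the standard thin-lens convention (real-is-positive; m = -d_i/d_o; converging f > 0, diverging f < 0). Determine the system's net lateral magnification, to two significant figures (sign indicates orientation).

-0.19

Applying the thin-lens equation to the first lens, 1/7 = 1/26 + 1/d_i1, which gives d_i1 = 9.579 cm.
Its lateral magnification is m_1 = -d_i1/d_o1 = -(9.579)/26 = -0.3684.
The intermediate image is 9.579 cm to the right of lens 1, so d_o2 = L - d_i1 = 16 - 9.579 = 6.421 cm.
Applying the thin-lens equation again with f_2 = -7 cm and d_o2 = 6.421 cm gives d_i2 = -3.349 cm.
m_2 = -(-3.349)/(6.421) = 0.5216.
Overall magnification: m = m_1 m_2 = -0.1922.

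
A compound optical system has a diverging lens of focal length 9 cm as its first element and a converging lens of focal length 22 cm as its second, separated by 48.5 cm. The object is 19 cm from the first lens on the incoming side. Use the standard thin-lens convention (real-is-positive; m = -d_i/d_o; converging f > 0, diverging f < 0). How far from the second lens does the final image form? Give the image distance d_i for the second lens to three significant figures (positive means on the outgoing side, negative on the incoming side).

Lens 1: 1/d_i1 = 1/f_1 - 1/d_o1 = 1/(-9) - 1/19 = -0.16374 cm^-1, so d_i1 = -6.107 cm.
With d_i1 < 0 the first image is virtual and lies on the object side; the object distance for lens 2 is d_o2 = 48.5 - (-6.107) = 54.607 cm.
Lens 2: 1/d_i2 = 1/f_2 - 1/d_o2 = 1/22 - 1/(54.607) = 0.02714 cm^-1, so d_i2 = 36.843 cm.

36.8 cm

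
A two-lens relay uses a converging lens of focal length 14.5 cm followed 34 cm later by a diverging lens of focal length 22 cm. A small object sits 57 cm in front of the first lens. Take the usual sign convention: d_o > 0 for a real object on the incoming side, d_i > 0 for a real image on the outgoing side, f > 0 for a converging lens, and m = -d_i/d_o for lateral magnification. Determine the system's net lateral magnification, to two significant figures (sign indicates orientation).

-0.21

First lens: d_i1 = 1/(1/14.5 - 1/57) = 19.447 cm.
m_1 = -(19.447)/57 = -0.3412.
The intermediate image is 19.447 cm to the right of lens 1, so d_o2 = L - d_i1 = 34 - 19.447 = 14.553 cm.
Second lens: d_i2 = 1/(1/(-22) - 1/(14.553)) = -8.759 cm.
m_2 = -(-8.759)/(14.553) = 0.6019.
The system's lateral magnification is m_1 m_2 = (-0.3412)(0.6019) = -0.2053.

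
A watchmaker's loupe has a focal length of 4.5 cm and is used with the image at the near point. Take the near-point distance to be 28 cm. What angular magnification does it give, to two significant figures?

7.2

M = 1 + D/f = 1 + 28/4.5 = 7.222.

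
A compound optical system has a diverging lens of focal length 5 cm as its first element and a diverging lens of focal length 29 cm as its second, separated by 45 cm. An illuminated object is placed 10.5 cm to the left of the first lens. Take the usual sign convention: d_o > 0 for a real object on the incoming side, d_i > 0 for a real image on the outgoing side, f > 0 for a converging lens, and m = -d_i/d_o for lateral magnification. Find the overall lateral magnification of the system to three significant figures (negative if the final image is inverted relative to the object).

0.121

First lens: d_i1 = 1/(1/(-5) - 1/10.5) = -3.387 cm.
m_1 = -(-3.387)/10.5 = 0.3226.
With d_i1 < 0 the first image is virtual and lies on the object side; the object distance for lens 2 is d_o2 = 45 - (-3.387) = 48.387 cm.
Second lens: d_i2 = 1/(1/(-29) - 1/(48.387)) = -18.133 cm.
m_2 = -(-18.133)/(48.387) = 0.3747.
Total m = m_1 x m_2 = (0.3226)(0.3747) = 0.1209.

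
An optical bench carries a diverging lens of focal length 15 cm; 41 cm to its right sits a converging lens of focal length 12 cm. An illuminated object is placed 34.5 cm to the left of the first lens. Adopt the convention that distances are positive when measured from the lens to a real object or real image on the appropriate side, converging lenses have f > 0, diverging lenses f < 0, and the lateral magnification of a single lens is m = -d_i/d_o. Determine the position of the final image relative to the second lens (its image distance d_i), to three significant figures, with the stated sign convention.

15.6 cm

Applying the thin-lens equation to the first lens, 1/(-15) = 1/34.5 + 1/d_i1, which gives d_i1 = -10.455 cm.
The intermediate image is virtual, 10.455 cm to the left of lens 1, so d_o2 = L - d_i1 = 41 - (-10.455) = 51.455 cm.
Applying the thin-lens equation again with f_2 = 12 cm and d_o2 = 51.455 cm gives d_i2 = 15.650 cm.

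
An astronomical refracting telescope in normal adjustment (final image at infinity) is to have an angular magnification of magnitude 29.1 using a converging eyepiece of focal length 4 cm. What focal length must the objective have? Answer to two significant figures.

|M| = f_obj/|f_eye|, so f_obj = |M| x |f_eye| = 29.1 x 4 = 116.400 cm.

120 cm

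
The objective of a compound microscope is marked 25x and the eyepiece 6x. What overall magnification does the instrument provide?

The overall magnification of a compound microscope is the product of the objective and eyepiece magnifications:
M = M_obj x M_eye = 25 x 6 = 150.

150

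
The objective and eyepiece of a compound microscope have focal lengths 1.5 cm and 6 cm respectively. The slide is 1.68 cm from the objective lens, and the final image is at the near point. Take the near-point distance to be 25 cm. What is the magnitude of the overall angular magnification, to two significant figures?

43

Objective: 1/d_i = 1/f_obj - 1/d_o = 1/1.5 - 1/1.68 = 0.07143 cm^-1, so d_i = 14.000 cm.
m_obj = -d_i/d_o = -14.000/1.68 = -8.333.
Eyepiece angular magnification (image at near point): M_eye = 1 + D/f_e = 1 + 25/6 = 5.167.
Overall M = m_obj x M_eye = (-8.333)(5.167) = -43.06.
|M| = 43.06.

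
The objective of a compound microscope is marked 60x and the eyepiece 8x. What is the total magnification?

The overall magnification of a compound microscope is the product of the objective and eyepiece magnifications:
M = M_obj x M_eye = 60 x 8 = 480.

480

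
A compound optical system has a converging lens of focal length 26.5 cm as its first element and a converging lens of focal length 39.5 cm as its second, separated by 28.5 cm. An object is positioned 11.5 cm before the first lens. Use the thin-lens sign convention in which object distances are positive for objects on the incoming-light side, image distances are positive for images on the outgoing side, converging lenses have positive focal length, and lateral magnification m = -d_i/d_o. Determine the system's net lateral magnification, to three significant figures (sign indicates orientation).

-7.49

Applying the thin-lens equation to the first lens, 1/26.5 = 1/11.5 + 1/d_i1, which gives d_i1 = -20.317 cm.
Its lateral magnification is m_1 = -d_i1/d_o1 = -(-20.317)/11.5 = 1.7667.
The intermediate image is virtual, 20.317 cm to the left of lens 1, so d_o2 = L - d_i1 = 28.5 - (-20.317) = 48.817 cm.
Applying the thin-lens equation again with f_2 = 39.5 cm and d_o2 = 48.817 cm gives d_i2 = 206.969 cm.
m_2 = -(206.969)/(48.817) = -4.2397.
The system's lateral magnification is m_1 m_2 = (1.7667)(-4.2397) = -7.4902.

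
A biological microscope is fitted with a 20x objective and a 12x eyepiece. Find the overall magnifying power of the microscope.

The overall magnification of a compound microscope is the product of the objective and eyepiece magnifications:
M = M_obj x M_eye = 20 x 12 = 240.

240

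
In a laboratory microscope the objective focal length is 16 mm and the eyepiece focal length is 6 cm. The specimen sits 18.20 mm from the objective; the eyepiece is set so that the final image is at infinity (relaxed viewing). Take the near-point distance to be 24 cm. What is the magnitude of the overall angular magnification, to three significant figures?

Convert to cm: f_obj = 16 mm = 1.6 cm; d_o = 18.20 mm = 1.82 cm.
Objective: 1/d_i = 1/f_obj - 1/d_o = 1/1.6 - 1/1.82 = 0.07555 cm^-1, so d_i = 13.236 cm.
m_obj = -d_i/d_o = -13.236/1.82 = -7.273.
Eyepiece angular magnification (image at infinity): M_eye = D/f_e = 24/6 = 4.000.
Overall M = m_obj x M_eye = (-7.273)(4.000) = -29.09.
|M| = 29.09.

29.1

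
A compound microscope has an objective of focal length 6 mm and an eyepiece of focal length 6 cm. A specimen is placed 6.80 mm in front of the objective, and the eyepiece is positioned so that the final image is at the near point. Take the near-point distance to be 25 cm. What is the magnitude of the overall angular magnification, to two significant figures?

39

Convert to cm: f_obj = 6 mm = 0.6 cm; d_o = 6.80 mm = 0.68 cm.
Objective: 1/d_i = 1/f_obj - 1/d_o = 1/0.6 - 1/0.68 = 0.19608 cm^-1, so d_i = 5.100 cm.
m_obj = -d_i/d_o = -5.100/0.68 = -7.500.
Eyepiece angular magnification (image at near point): M_eye = 1 + D/f_e = 1 + 25/6 = 5.167.
Overall M = m_obj x M_eye = (-7.500)(5.167) = -38.75.
|M| = 38.75.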